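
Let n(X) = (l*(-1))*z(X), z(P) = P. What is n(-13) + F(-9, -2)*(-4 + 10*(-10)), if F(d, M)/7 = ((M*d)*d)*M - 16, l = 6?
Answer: -224146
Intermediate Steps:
F(d, M) = -112 + 7*M²*d² (F(d, M) = 7*(((M*d)*d)*M - 16) = 7*((M*d²)*M - 16) = 7*(M²*d² - 16) = 7*(-16 + M²*d²) = -112 + 7*M²*d²)
n(X) = -6*X (n(X) = (6*(-1))*X = -6*X)
n(-13) + F(-9, -2)*(-4 + 10*(-10)) = -6*(-13) + (-112 + 7*(-2)²*(-9)²)*(-4 + 10*(-10)) = 78 + (-112 + 7*4*81)*(-4 - 100) = 78 + (-112 + 2268)*(-104) = 78 + 2156*(-104) = 78 - 224224 = -224146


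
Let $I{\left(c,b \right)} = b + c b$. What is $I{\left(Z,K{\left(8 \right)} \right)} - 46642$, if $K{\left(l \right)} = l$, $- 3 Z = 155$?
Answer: $- \frac{141142}{3} \approx -47047.0$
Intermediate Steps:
$Z = - \frac{155}{3}$ ($Z = \left(- \frac{1}{3}\right) 155 = - \frac{155}{3} \approx -51.667$)
$I{\left(c,b \right)} = b + b c$
$I{\left(Z,K{\left(8 \right)} \right)} - 46642 = 8 \left(1 - \frac{155}{3}\right) - 46642 = 8 \left(- \frac{152}{3}\right) - 46642 = - \frac{1216}{3} - 46642 = - \frac{141142}{3}$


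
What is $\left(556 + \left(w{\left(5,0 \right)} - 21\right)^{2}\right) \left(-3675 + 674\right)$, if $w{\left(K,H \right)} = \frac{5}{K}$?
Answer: $-2868956$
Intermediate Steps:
$\left(556 + \left(w{\left(5,0 \right)} - 21\right)^{2}\right) \left(-3675 + 674\right) = \left(556 + \left(\frac{5}{5} - 21\right)^{2}\right) \left(-3675 + 674\right) = \left(556 + \left(5 \cdot \frac{1}{5} - 21\right)^{2}\right) \left(-3001\right) = \left(556 + \left(1 - 21\right)^{2}\right) \left(-3001\right) = \left(556 + \left(-20\right)^{2}\right) \left(-3001\right) = \left(556 + 400\right) \left(-3001\right) = 956 \left(-3001\right) = -2868956$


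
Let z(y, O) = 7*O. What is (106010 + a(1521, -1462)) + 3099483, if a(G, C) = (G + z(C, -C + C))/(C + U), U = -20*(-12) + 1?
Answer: 1304635144/407 ≈ 3.2055e+6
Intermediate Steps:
U = 241 (U = 240 + 1 = 241)
a(G, C) = G/(241 + C) (a(G, C) = (G + 7*(-C + C))/(C + 241) = (G + 7*0)/(241 + C) = (G + 0)/(241 + C) = G/(241 + C))
(106010 + a(1521, -1462)) + 3099483 = (106010 + 1521/(241 - 1462)) + 3099483 = (106010 + 1521/(-1221)) + 3099483 = (106010 + 1521*(-1/1221)) + 3099483 = (106010 - 507/407) + 3099483 = 43145563/407 + 3099483 = 1304635144/407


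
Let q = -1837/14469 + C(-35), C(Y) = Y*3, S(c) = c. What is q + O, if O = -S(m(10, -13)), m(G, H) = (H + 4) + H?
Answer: -1202764/14469 ≈ -83.127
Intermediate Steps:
m(G, H) = 4 + 2*H (m(G, H) = (4 + H) + H = 4 + 2*H)
C(Y) = 3*Y
O = 22 (O = -(4 + 2*(-13)) = -(4 - 26) = -1*(-22) = 22)
q = -1521082/14469 (q = -1837/14469 + 3*(-35) = -1837*1/14469 - 105 = -1837/14469 - 105 = -1521082/14469 ≈ -105.13)
q + O = -1521082/14469 + 22 = -1202764/14469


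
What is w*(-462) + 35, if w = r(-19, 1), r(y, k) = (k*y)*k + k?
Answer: 8351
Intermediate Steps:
r(y, k) = k + y*k² (r(y, k) = y*k² + k = k + y*k²)
w = -18 (w = 1*(1 + 1*(-19)) = 1*(1 - 19) = 1*(-18) = -18)
w*(-462) + 35 = -18*(-462) + 35 = 8316 + 35 = 8351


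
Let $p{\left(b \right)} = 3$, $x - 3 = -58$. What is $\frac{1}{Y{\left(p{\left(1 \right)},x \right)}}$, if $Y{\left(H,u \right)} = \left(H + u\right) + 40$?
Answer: $- \frac{1}{12} \approx -0.083333$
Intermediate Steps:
$x = -55$ ($x = 3 - 58 = -55$)
$Y{\left(H,u \right)} = 40 + H + u$
$\frac{1}{Y{\left(p{\left(1 \right)},x \right)}} = \frac{1}{40 + 3 - 55} = \frac{1}{-12} = - \frac{1}{12}$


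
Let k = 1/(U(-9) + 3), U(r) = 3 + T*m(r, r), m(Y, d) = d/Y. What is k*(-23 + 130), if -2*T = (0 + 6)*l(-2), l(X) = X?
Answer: 107/12 ≈ 8.9167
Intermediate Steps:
T = 6 (T = -(0 + 6)*(-2)/2 = -3*(-2) = -1/2*(-12) = 6)
U(r) = 9 (U(r) = 3 + 6*(r/r) = 3 + 6*1 = 3 + 6 = 9)
k = 1/12 (k = 1/(9 + 3) = 1/12 ≈ 0.083333)
k*(-23 + 130) = (-23 + 130)/12 = (1/12)*107 = 107/12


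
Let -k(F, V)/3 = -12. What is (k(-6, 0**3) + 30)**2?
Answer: 4356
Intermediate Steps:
k(F, V) = 36 (k(F, V) = -3*(-12) = 36)
(k(-6, 0**3) + 30)**2 = (36 + 30)**2 = 66**2 = 4356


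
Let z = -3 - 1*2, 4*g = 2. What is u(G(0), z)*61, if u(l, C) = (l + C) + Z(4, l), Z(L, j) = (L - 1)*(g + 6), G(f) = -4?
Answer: 1281/2 ≈ 640.50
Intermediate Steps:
g = 1/2 (g = (1/4)*2 = 1/2 ≈ 0.50000)
z = -5 (z = -3 - 2 = -5)
Z(L, j) = -13/2 + 13*L/2 (Z(L, j) = (L - 1)*(1/2 + 6) = (-1 + L)*(13/2) = -13/2 + 13*L/2)
u(l, C) = 39/2 + C + l (u(l, C) = (l + C) + (-13/2 + (13/2)*4) = (C + l) + (-13/2 + 26) = (C + l) + 39/2 = 39/2 + C + l)
u(G(0), z)*61 = (39/2 - 5 - 4)*61 = (21/2)*61 = 1281/2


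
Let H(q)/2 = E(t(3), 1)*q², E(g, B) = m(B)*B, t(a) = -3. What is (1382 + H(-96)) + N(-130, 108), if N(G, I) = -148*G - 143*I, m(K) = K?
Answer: 23610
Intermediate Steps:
E(g, B) = B² (E(g, B) = B*B = B²)
H(q) = 2*q² (H(q) = 2*(1²*q²) = 2*(1*q²) = 2*q²)
(1382 + H(-96)) + N(-130, 108) = (1382 + 2*(-96)²) + (-148*(-130) - 143*108) = (1382 + 2*9216) + (19240 - 15444) = (1382 + 18432) + 3796 = 19814 + 3796 = 23610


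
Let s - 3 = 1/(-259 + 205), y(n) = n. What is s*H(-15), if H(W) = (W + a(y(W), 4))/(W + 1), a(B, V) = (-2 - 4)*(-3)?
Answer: -23/36 ≈ -0.63889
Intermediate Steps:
a(B, V) = 18 (a(B, V) = -6*(-3) = 18)
s = 161/54 (s = 3 + 1/(-259 + 205) = 3 + 1/(-54) = 3 - 1/54 = 161/54 ≈ 2.9815)
H(W) = (18 + W)/(1 + W) (H(W) = (W + 18)/(W + 1) = (18 + W)/(1 + W))
s*H(-15) = 161*((18 - 15)/(1 - 15))/54 = 161*(3/(-14))/54 = 161*(-1/14*3)/54 = (161/54)*(-3/14) = -23/36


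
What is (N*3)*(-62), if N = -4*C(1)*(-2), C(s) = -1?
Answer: 1488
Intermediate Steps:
N = -8 (N = -4*(-1)*(-2) = 4*(-2) = -8)
(N*3)*(-62) = -8*3*(-62) = -24*(-62) = 1488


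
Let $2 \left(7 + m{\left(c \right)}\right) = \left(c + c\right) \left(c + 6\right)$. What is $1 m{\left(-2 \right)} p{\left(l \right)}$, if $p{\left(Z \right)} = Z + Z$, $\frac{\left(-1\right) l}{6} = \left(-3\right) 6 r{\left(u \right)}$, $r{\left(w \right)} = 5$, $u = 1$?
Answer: $-16200$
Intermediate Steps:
$l = 540$ ($l = - 6 \left(-3\right) 6 \cdot 5 = - 6 \left(\left(-18\right) 5\right) = \left(-6\right) \left(-90\right) = 540$)
$m{\left(c \right)} = -7 + c \left(6 + c\right)$ ($m{\left(c \right)} = -7 + \frac{\left(c + c\right) \left(c + 6\right)}{2} = -7 + \frac{2 c \left(6 + c\right)}{2} = -7 + c \left(6 + c\right)$)
$p{\left(Z \right)} = 2 Z$
$1 m{\left(-2 \right)} p{\left(l \right)} = 1 \left(-7 + \left(-2\right)^{2} + 6 \left(-2\right)\right) 2 \cdot 540 = 1 \left(-7 + 4 - 12\right) 1080 = 1 \left(-15\right) 1080 = \left(-15\right) 1080 = -16200$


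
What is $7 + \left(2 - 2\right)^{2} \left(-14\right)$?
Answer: $7$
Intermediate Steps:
$7 + \left(2 - 2\right)^{2} \left(-14\right) = 7 + 0^{2} \left(-14\right) = 7 + 0 \left(-14\right) = 7 + 0 = 7$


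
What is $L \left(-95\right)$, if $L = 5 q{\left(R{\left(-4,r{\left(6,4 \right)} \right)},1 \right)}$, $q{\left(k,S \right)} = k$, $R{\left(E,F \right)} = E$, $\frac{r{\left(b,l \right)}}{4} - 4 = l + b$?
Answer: $1900$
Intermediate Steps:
$r{\left(b,l \right)} = 16 + 4 b + 4 l$ ($r{\left(b,l \right)} = 16 + 4 \left(l + b\right) = 16 + 4 \left(b + l\right) = 16 + \left(4 b + 4 l\right) = 16 + 4 b + 4 l$)
$L = -20$ ($L = 5 \left(-4\right) = -20$)
$L \left(-95\right) = \left(-20\right) \left(-95\right) = 1900$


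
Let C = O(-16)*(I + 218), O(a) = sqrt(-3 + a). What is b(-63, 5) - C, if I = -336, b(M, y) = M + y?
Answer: -58 + 118*I*sqrt(19) ≈ -58.0 + 514.35*I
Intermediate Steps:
C = -118*I*sqrt(19) (C = sqrt(-3 - 16)*(-336 + 218) = sqrt(-19)*(-118) = (I*sqrt(19))*(-118) = -118*I*sqrt(19) ≈ -514.35*I)
b(-63, 5) - C = (-63 + 5) - (-118)*I*sqrt(19) = -58 + 118*I*sqrt(19)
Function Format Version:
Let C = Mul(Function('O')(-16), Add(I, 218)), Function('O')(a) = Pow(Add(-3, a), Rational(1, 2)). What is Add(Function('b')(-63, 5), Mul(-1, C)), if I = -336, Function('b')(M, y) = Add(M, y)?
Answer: Add(-58, Mul(118, I, Pow(19, Rational(1, 2)))) ≈ Add(-58.000, Mul(514.35, I))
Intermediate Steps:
C = Mul(-118, I, Pow(19, Rational(1, 2))) (C = Mul(Pow(Add(-3, -16), Rational(1, 2)), Add(-336, 218)) = Mul(Pow(-19, Rational(1, 2)), -118) = Mul(Mul(I, Pow(19, Rational(1, 2))), -118) = Mul(-118, I, Pow(19, Rational(1, 2))) ≈ Mul(-514.35, I))
Add(Function('b')(-63, 5), Mul(-1, C)) = Add(Add(-63, 5), Mul(-1, Mul(-118, I, Pow(19, Rational(1, 2))))) = Add(-58, Mul(118, I, Pow(19, Rational(1, 2))))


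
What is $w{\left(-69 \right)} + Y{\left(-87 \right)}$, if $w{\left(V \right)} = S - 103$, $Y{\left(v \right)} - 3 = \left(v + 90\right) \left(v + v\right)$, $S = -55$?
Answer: $-677$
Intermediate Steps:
$Y{\left(v \right)} = 3 + 2 v \left(90 + v\right)$ ($Y{\left(v \right)} = 3 + \left(v + 90\right) \left(v + v\right) = 3 + \left(90 + v\right) 2 v = 3 + 2 v \left(90 + v\right)$)
$w{\left(V \right)} = -158$ ($w{\left(V \right)} = -55 - 103 = -158$)
$w{\left(-69 \right)} + Y{\left(-87 \right)} = -158 + \left(3 + 2 \left(-87\right)^{2} + 180 \left(-87\right)\right) = -158 + \left(3 + 2 \cdot 7569 - 15660\right) = -158 + \left(3 + 15138 - 15660\right) = -158 - 519 = -677$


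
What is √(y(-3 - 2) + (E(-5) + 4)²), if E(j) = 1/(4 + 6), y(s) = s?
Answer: √1181/10 ≈ 3.4366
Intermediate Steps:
E(j) = ⅒ (E(j) = 1/10 = ⅒)
√(y(-3 - 2) + (E(-5) + 4)²) = √((-3 - 2) + (⅒ + 4)²) = √(-5 + (41/10)²) = √(-5 + 1681/100) = √(1181/100) = √1181/10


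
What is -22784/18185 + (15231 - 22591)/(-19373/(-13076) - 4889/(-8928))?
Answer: -169895696233216/46824538315 ≈ -3628.3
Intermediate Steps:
-22784/18185 + (15231 - 22591)/(-19373/(-13076) - 4889/(-8928)) = -22784*1/18185 - 7360/(-19373*(-1/13076) - 4889*(-1/8928)) = -22784/18185 - 7360/(19373/13076 + 4889/8928) = -22784/18185 - 7360/59222677/29185632 = -22784/18185 - 7360*29185632/59222677 = -22784/18185 - 9339402240/2574899 = -169895696233216/46824538315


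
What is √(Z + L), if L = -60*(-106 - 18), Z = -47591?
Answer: I*√40151 ≈ 200.38*I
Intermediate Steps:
L = 7440 (L = -60*(-124) = 7440)
√(Z + L) = √(-47591 + 7440) = √(-40151) = I*√40151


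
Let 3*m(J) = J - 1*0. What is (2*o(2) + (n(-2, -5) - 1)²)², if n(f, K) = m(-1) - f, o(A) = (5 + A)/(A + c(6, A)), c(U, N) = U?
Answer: 6241/1296 ≈ 4.8156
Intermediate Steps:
o(A) = (5 + A)/(6 + A) (o(A) = (5 + A)/(A + 6) = (5 + A)/(6 + A))
m(J) = J/3 (m(J) = (J - 1*0)/3 = (J + 0)/3 = J/3)
n(f, K) = -⅓ - f (n(f, K) = (⅓)*(-1) - f = -⅓ - f)
(2*o(2) + (n(-2, -5) - 1)²)² = (2*((5 + 2)/(6 + 2)) + ((-⅓ - 1*(-2)) - 1)²)² = (2*(7/8) + ((-⅓ + 2) - 1)²)² = (2*((⅛)*7) + (5/3 - 1)²)² = (2*(7/8) + (⅔)²)² = (7/4 + 4/9)² = (79/36)² = 6241/1296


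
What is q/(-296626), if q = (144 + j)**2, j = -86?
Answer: -1682/148313 ≈ -0.011341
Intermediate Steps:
q = 3364 (q = (144 - 86)**2 = 58**2 = 3364)
q/(-296626) = 3364/(-296626) = 3364*(-1/296626) = -1682/148313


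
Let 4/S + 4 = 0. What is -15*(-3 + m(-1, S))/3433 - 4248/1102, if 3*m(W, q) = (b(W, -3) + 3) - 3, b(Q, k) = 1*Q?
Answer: -7264142/1891583 ≈ -3.8402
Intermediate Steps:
S = -1 (S = 4/(-4 + 0) = 4/(-4) = 4*(-¼) = -1)
b(Q, k) = Q
m(W, q) = W/3 (m(W, q) = ((W + 3) - 3)/3 = ((3 + W) - 3)/3 = W/3)
-15*(-3 + m(-1, S))/3433 - 4248/1102 = -15*(-3 + (⅓)*(-1))/3433 - 4248/1102 = -15*(-3 - ⅓)*(1/3433) - 4248*1/1102 = -15*(-10/3)*(1/3433) - 2124/551 = 50*(1/3433) - 2124/551 = 50/3433 - 2124/551 = -7264142/1891583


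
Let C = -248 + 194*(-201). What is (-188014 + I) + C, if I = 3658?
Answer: -223598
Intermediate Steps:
C = -39242 (C = -248 - 38994 = -39242)
(-188014 + I) + C = (-188014 + 3658) - 39242 = -184356 - 39242 = -223598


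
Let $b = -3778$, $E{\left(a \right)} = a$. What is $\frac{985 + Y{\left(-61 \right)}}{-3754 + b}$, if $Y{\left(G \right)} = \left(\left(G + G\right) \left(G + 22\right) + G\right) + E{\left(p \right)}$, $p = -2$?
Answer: $- \frac{1420}{1883} \approx -0.75412$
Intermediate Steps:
$Y{\left(G \right)} = -2 + G + 2 G \left(22 + G\right)$ ($Y{\left(G \right)} = \left(\left(G + G\right) \left(G + 22\right) + G\right) - 2 = \left(2 G \left(22 + G\right) + G\right) - 2 = \left(G + 2 G \left(22 + G\right)\right) - 2 = -2 + G + 2 G \left(22 + G\right)$)
$\frac{985 + Y{\left(-61 \right)}}{-3754 + b} = \frac{985 + \left(-2 + 2 \left(-61\right)^{2} + 45 \left(-61\right)\right)}{-3754 - 3778} = \frac{985 - -4695}{-7532} = \left(985 - -4695\right) \left(- \frac{1}{7532}\right) = \left(985 + 4695\right) \left(- \frac{1}{7532}\right) = 5680 \left(- \frac{1}{7532}\right) = - \frac{1420}{1883}$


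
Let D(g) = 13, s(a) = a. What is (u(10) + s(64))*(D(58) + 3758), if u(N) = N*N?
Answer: 618444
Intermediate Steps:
u(N) = N**2
(u(10) + s(64))*(D(58) + 3758) = (10**2 + 64)*(13 + 3758) = (100 + 64)*3771 = 164*3771 = 618444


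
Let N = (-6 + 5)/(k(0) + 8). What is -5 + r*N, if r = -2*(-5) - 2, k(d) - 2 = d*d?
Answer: -29/5 ≈ -5.8000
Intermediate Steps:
k(d) = 2 + d² (k(d) = 2 + d*d = 2 + d²)
r = 8 (r = 10 - 2 = 8)
N = -⅒ (N = (-6 + 5)/((2 + 0²) + 8) = -1/((2 + 0) + 8) = -1/(2 + 8) = -1/10 = -1*⅒ = -⅒ ≈ -0.10000)
-5 + r*N = -5 + 8*(-⅒) = -5 - ⅘ = -29/5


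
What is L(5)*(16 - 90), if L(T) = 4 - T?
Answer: 74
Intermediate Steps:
L(5)*(16 - 90) = (4 - 1*5)*(16 - 90) = (4 - 5)*(-74) = -1*(-74) = 74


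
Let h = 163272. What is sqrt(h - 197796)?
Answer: 6*I*sqrt(959) ≈ 185.81*I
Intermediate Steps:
sqrt(h - 197796) = sqrt(163272 - 197796) = sqrt(-34524) = 6*I*sqrt(959)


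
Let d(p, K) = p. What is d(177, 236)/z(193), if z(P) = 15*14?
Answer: 59/70 ≈ 0.84286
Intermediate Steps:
z(P) = 210
d(177, 236)/z(193) = 177/210 = 177*(1/210) = 59/70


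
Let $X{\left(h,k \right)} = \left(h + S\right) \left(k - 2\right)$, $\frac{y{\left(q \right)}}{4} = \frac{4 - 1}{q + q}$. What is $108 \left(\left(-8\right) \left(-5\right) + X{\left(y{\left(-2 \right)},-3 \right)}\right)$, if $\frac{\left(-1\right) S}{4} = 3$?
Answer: $12420$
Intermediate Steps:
$S = -12$ ($S = \left(-4\right) 3 = -12$)
$y{\left(q \right)} = \frac{6}{q}$ ($y{\left(q \right)} = 4 \frac{4 - 1}{q + q} = 4 \frac{3}{2 q} = \frac{6}{q}$)
$X{\left(h,k \right)} = \left(-12 + h\right) \left(-2 + k\right)$ ($X{\left(h,k \right)} = \left(h - 12\right) \left(k - 2\right) = \left(-12 + h\right) \left(-2 + k\right)$)
$108 \left(\left(-8\right) \left(-5\right) + X{\left(y{\left(-2 \right)},-3 \right)}\right) = 108 \left(\left(-8\right) \left(-5\right) + \left(24 - -36 - 2 \frac{6}{-2} + \frac{6}{-2} \left(-3\right)\right)\right) = 108 \left(40 + \left(24 + 36 - 2 \cdot 6 \left(- \frac{1}{2}\right) + 6 \left(- \frac{1}{2}\right) \left(-3\right)\right)\right) = 108 \left(40 + \left(24 + 36 - -6 - -9\right)\right) = 108 \left(40 + \left(24 + 36 + 6 + 9\right)\right) = 108 \left(40 + 75\right) = 108 \cdot 115 = 12420$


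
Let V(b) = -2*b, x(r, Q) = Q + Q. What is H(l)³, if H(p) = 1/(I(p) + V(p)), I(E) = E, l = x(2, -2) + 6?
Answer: -⅛ ≈ -0.12500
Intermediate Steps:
x(r, Q) = 2*Q
l = 2 (l = 2*(-2) + 6 = -4 + 6 = 2)
H(p) = -1/p (H(p) = 1/(p - 2*p) = 1/(-p) = -1/p)
H(l)³ = (-1/2)³ = (-1*½)³ = (-½)³ = -⅛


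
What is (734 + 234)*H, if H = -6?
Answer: -5808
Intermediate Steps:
(734 + 234)*H = (734 + 234)*(-6) = 968*(-6) = -5808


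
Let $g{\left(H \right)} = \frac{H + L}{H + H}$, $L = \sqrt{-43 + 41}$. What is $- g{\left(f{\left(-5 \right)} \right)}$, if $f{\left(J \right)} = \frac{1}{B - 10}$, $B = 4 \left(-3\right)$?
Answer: $- \frac{1}{2} + 11 i \sqrt{2} \approx -0.5 + 15.556 i$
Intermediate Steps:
$B = -12$
$L = i \sqrt{2}$ ($L = \sqrt{-2} = i \sqrt{2} \approx 1.4142 i$)
$f{\left(J \right)} = - \frac{1}{22}$ ($f{\left(J \right)} = \frac{1}{-12 - 10} = \frac{1}{-22} = - \frac{1}{22}$)
$g{\left(H \right)} = \frac{H + i \sqrt{2}}{2 H}$ ($g{\left(H \right)} = \frac{H + i \sqrt{2}}{H + H} = \frac{H + i \sqrt{2}}{2 H}$)
$- g{\left(f{\left(-5 \right)} \right)} = - \frac{- \frac{1}{22} + i \sqrt{2}}{2 \left(- \frac{1}{22}\right)} = - \frac{\left(-22\right) \left(- \frac{1}{22} + i \sqrt{2}\right)}{2} = - (\frac{1}{2} - 11 i \sqrt{2}) = - \frac{1}{2} + 11 i \sqrt{2}$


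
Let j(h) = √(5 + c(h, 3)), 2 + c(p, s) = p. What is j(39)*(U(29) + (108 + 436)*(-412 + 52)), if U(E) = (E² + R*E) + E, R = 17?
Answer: -194477*√42 ≈ -1.2604e+6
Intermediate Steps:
c(p, s) = -2 + p
j(h) = √(3 + h) (j(h) = √(5 + (-2 + h)) = √(3 + h))
U(E) = E² + 18*E (U(E) = (E² + 17*E) + E = E² + 18*E)
j(39)*(U(29) + (108 + 436)*(-412 + 52)) = √(3 + 39)*(29*(18 + 29) + (108 + 436)*(-412 + 52)) = √42*(29*47 + 544*(-360)) = √42*(1363 - 195840) = √42*(-194477) = -194477*√42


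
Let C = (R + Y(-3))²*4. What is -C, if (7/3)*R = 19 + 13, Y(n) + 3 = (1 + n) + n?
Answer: -6400/49 ≈ -130.61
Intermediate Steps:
Y(n) = -2 + 2*n (Y(n) = -3 + ((1 + n) + n) = -3 + (1 + 2*n) = -2 + 2*n)
R = 96/7 (R = 3*(19 + 13)/7 = (3/7)*32 = 96/7 ≈ 13.714)
C = 6400/49 (C = (96/7 + (-2 + 2*(-3)))²*4 = (96/7 + (-2 - 6))²*4 = (96/7 - 8)²*4 = (40/7)²*4 = (1600/49)*4 = 6400/49 ≈ 130.61)
-C = -1*6400/49 = -6400/49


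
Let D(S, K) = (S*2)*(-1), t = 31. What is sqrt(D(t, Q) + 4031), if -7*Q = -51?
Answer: 63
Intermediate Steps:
Q = 51/7 (Q = -1/7*(-51) = 51/7 ≈ 7.2857)
D(S, K) = -2*S (D(S, K) = (2*S)*(-1) = -2*S)
sqrt(D(t, Q) + 4031) = sqrt(-2*31 + 4031) = sqrt(-62 + 4031) = sqrt(3969) = 63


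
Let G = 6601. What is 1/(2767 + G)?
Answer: 1/9368 ≈ 0.00010675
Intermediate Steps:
1/(2767 + G) = 1/(2767 + 6601) = 1/9368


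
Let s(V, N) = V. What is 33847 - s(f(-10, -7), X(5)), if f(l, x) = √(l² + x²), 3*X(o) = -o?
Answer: 33847 - √149 ≈ 33835.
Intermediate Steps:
X(o) = -o/3 (X(o) = (-o)/3 = -o/3)
33847 - s(f(-10, -7), X(5)) = 33847 - √((-10)² + (-7)²) = 33847 - √(100 + 49) = 33847 - √149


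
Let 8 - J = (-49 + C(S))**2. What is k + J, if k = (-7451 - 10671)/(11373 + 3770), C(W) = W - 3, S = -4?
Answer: -47385426/15143 ≈ -3129.2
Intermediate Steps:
C(W) = -3 + W
J = -3128 (J = 8 - (-49 + (-3 - 4))**2 = 8 - (-49 - 7)**2 = 8 - 1*(-56)**2 = 8 - 1*3136 = 8 - 3136 = -3128)
k = -18122/15143 ≈ -1.1967
k + J = -18122/15143 - 3128 = -47385426/15143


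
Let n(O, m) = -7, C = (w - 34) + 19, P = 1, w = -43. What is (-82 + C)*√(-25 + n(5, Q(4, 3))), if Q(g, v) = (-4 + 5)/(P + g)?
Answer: -560*I*√2 ≈ -791.96*I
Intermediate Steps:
Q(g, v) = 1/(1 + g) (Q(g, v) = (-4 + 5)/(1 + g) = 1/(1 + g))
C = -58 (C = (-43 - 34) + 19 = -77 + 19 = -58)
(-82 + C)*√(-25 + n(5, Q(4, 3))) = (-82 - 58)*√(-25 - 7) = -560*I*√2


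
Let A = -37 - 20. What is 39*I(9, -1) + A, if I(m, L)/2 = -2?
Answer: -213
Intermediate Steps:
A = -57
I(m, L) = -4 (I(m, L) = 2*(-2) = -4)
39*I(9, -1) + A = 39*(-4) - 57 = -156 - 57 = -213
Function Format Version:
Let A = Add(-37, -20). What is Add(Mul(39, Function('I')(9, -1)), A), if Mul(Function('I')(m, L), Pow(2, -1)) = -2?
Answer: -213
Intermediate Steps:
A = -57
Function('I')(m, L) = -4 (Function('I')(m, L) = Mul(2, -2) = -4)
Add(Mul(39, Function('I')(9, -1)), A) = Add(Mul(39, -4), -57) = Add(-156, -57) = -213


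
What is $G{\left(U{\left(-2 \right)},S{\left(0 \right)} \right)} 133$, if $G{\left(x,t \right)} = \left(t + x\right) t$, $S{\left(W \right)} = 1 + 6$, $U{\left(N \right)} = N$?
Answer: $4655$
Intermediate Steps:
$S{\left(W \right)} = 7$
$G{\left(x,t \right)} = t \left(t + x\right)$
$G{\left(U{\left(-2 \right)},S{\left(0 \right)} \right)} 133 = 7 \left(7 - 2\right) 133 = 7 \cdot 5 \cdot 133 = 35 \cdot 133 = 4655$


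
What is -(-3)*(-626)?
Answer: -1878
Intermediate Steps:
-(-3)*(-626) = -3*626 = -1878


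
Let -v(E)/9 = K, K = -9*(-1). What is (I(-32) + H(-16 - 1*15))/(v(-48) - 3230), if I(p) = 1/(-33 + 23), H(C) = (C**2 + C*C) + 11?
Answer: -19329/33110 ≈ -0.58378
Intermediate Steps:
H(C) = 11 + 2*C**2 (H(C) = (C**2 + C**2) + 11 = 2*C**2 + 11 = 11 + 2*C**2)
I(p) = -1/10 (I(p) = 1/(-10) = -1/10)
K = 9
v(E) = -81 (v(E) = -9*9 = -81)
(I(-32) + H(-16 - 1*15))/(v(-48) - 3230) = (-1/10 + (11 + 2*(-16 - 1*15)**2))/(-81 - 3230) = (-1/10 + (11 + 2*(-16 - 15)**2))/(-3311) = (-1/10 + (11 + 2*(-31)**2))*(-1/3311) = (-1/10 + (11 + 2*961))*(-1/3311) = (-1/10 + (11 + 1922))*(-1/3311) = (-1/10 + 1933)*(-1/3311) = (19329/10)*(-1/3311) = -19329/33110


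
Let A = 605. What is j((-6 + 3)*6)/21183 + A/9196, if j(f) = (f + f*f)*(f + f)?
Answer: -243767/536636 ≈ -0.45425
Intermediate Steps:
j(f) = 2*f*(f + f²) (j(f) = (f + f²)*(2*f) = 2*f*(f + f²))
j((-6 + 3)*6)/21183 + A/9196 = (2*((-6 + 3)*6)²*(1 + (-6 + 3)*6))/21183 + 605/9196 = (2*(-3*6)²*(1 - 3*6))*(1/21183) + 605*(1/9196) = (2*(-18)²*(1 - 18))*(1/21183) + 5/76 = (2*324*(-17))*(1/21183) + 5/76 = -11016*1/21183 + 5/76 = -3672/7061 + 5/76 = -243767/536636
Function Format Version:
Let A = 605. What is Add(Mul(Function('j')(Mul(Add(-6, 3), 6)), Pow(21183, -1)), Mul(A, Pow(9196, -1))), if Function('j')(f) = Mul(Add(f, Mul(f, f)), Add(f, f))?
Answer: Rational(-243767, 536636) ≈ -0.45425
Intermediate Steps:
Function('j')(f) = Mul(2, f, Add(f, Pow(f, 2))) (Function('j')(f) = Mul(Add(f, Pow(f, 2)), Mul(2, f)) = Mul(2, f, Add(f, Pow(f, 2))))
Add(Mul(Function('j')(Mul(Add(-6, 3), 6)), Pow(21183, -1)), Mul(A, Pow(9196, -1))) = Add(Mul(Mul(2, Pow(Mul(Add(-6, 3), 6), 2), Add(1, Mul(Add(-6, 3), 6))), Pow(21183, -1)), Mul(605, Pow(9196, -1))) = Add(Mul(Mul(2, Pow(Mul(-3, 6), 2), Add(1, Mul(-3, 6))), Rational(1, 21183)), Mul(605, Rational(1, 9196))) = Add(Mul(Mul(2, Pow(-18, 2), Add(1, -18)), Rational(1, 21183)), Rational(5, 76)) = Add(Mul(Mul(2, 324, -17), Rational(1, 21183)), Rational(5, 76)) = Add(Mul(-11016, Rational(1, 21183)), Rational(5, 76)) = Add(Rational(-3672, 7061), Rational(5, 76)) = Rational(-243767, 536636)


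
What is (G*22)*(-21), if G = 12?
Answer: -5544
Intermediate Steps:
(G*22)*(-21) = (12*22)*(-21) = 264*(-21) = -5544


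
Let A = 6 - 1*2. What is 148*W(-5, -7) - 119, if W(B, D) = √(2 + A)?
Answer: -119 + 148*√6 ≈ 243.52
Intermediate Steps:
A = 4 (A = 6 - 2 = 4)
W(B, D) = √6 (W(B, D) = √(2 + 4) = √6)
148*W(-5, -7) - 119 = 148*√6 - 119 = -119 + 148*√6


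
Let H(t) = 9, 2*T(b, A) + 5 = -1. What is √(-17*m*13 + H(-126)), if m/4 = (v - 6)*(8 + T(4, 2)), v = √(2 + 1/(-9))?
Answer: √(238761 - 13260*√17)/3 ≈ 143.02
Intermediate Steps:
T(b, A) = -3 (T(b, A) = -5/2 + (½)*(-1) = -5/2 - ½ = -3)
v = √17/3 (v = √(2 + 1*(-⅑)) = √(2 - ⅑) = √(17/9) = √17/3 ≈ 1.3744)
m = -120 + 20*√17/3 (m = 4*((√17/3 - 6)*(8 - 3)) = 4*((-6 + √17/3)*5) = 4*(-30 + 5*√17/3) = -120 + 20*√17/3 ≈ -92.513)
√(-17*m*13 + H(-126)) = √(-17*(-120 + 20*√17/3)*13 + 9) = √((2040 - 340*√17/3)*13 + 9) = √((26520 - 4420*√17/3) + 9) = √(26529 - 4420*√17/3)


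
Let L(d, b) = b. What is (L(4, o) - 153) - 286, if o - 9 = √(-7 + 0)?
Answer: -430 + I*√7 ≈ -430.0 + 2.6458*I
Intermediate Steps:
o = 9 + I*√7 (o = 9 + √(-7 + 0) = 9 + √(-7) = 9 + I*√7 ≈ 9.0 + 2.6458*I)
(L(4, o) - 153) - 286 = ((9 + I*√7) - 153) - 286 = (-144 + I*√7) - 286 = -430 + I*√7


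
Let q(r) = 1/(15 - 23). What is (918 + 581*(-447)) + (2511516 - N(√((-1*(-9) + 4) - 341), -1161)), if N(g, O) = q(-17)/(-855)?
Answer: 15408652679/6840 ≈ 2.2527e+6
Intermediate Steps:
q(r) = -⅛ (q(r) = 1/(-8) = -⅛)
N(g, O) = 1/6840 (N(g, O) = -⅛/(-855) = -⅛*(-1/855) = 1/6840)
(918 + 581*(-447)) + (2511516 - N(√((-1*(-9) + 4) - 341), -1161)) = (918 + 581*(-447)) + (2511516 - 1*1/6840) = (918 - 259707) + (2511516 - 1/6840) = -258789 + 17178769439/6840 = 15408652679/6840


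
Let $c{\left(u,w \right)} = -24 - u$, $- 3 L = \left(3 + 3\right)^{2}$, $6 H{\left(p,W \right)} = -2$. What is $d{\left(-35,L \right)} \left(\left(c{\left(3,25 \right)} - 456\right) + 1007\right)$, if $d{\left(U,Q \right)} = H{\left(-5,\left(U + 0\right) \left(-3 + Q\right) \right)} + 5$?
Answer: $\frac{7336}{3} \approx 2445.3$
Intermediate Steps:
$H{\left(p,W \right)} = - \frac{1}{3}$ ($H{\left(p,W \right)} = \frac{1}{6} \left(-2\right) = - \frac{1}{3}$)
$L = -12$ ($L = - \frac{\left(3 + 3\right)^{2}}{3} = - \frac{6^{2}}{3} = \left(- \frac{1}{3}\right) 36 = -12$)
$d{\left(U,Q \right)} = \frac{14}{3}$ ($d{\left(U,Q \right)} = - \frac{1}{3} + 5 = \frac{14}{3}$)
$d{\left(-35,L \right)} \left(\left(c{\left(3,25 \right)} - 456\right) + 1007\right) = \frac{14 \left(\left(\left(-24 - 3\right) - 456\right) + 1007\right)}{3} = \frac{14 \left(\left(-27 - 456\right) + 1007\right)}{3} = \frac{14 \left(-483 + 1007\right)}{3} = \frac{14}{3} \cdot 524 = \frac{7336}{3}$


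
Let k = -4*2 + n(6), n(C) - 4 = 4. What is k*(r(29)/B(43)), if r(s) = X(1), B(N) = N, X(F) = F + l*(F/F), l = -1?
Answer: 0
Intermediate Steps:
X(F) = -1 + F (X(F) = F - F/F = F - 1*1 = F - 1 = -1 + F)
n(C) = 8 (n(C) = 4 + 4 = 8)
r(s) = 0 (r(s) = -1 + 1 = 0)
k = 0 (k = -4*2 + 8 = -8 + 8 = 0)
k*(r(29)/B(43)) = 0*(0/43) = 0*(0*(1/43)) = 0*0 = 0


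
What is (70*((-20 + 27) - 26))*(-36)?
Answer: 47880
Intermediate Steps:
(70*((-20 + 27) - 26))*(-36) = (70*(7 - 26))*(-36) = (70*(-19))*(-36) = -1330*(-36) = 47880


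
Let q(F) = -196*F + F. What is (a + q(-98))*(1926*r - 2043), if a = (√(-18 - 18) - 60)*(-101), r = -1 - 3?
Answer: -245331990 + 5906682*I ≈ -2.4533e+8 + 5.9067e+6*I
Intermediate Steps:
r = -4
q(F) = -195*F
a = 6060 - 606*I (a = (√(-36) - 60)*(-101) = (6*I - 60)*(-101) = (-60 + 6*I)*(-101) = 6060 - 606*I ≈ 6060.0 - 606.0*I)
(a + q(-98))*(1926*r - 2043) = ((6060 - 606*I) - 195*(-98))*(1926*(-4) - 2043) = ((6060 - 606*I) + 19110)*(-7704 - 2043) = (25170 - 606*I)*(-9747) = -245331990 + 5906682*I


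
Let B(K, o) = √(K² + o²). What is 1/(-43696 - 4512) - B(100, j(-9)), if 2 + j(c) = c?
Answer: -1/48208 - √10121 ≈ -100.60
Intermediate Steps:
j(c) = -2 + c
1/(-43696 - 4512) - B(100, j(-9)) = 1/(-43696 - 4512) - √(100² + (-2 - 9)²) = 1/(-48208) - √(10000 + (-11)²) = -1/48208 - √(10000 + 121) = -1/48208 - √10121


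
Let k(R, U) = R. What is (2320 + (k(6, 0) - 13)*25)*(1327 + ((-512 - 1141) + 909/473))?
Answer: -29891355/43 ≈ -6.9515e+5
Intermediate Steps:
(2320 + (k(6, 0) - 13)*25)*(1327 + ((-512 - 1141) + 909/473)) = (2320 + (6 - 13)*25)*(1327 + ((-512 - 1141) + 909/473)) = (2320 - 7*25)*(1327 + (-1653 + 909*(1/473))) = (2320 - 175)*(1327 + (-1653 + 909/473)) = 2145*(1327 - 780960/473) = 2145*(-153289/473) = -29891355/43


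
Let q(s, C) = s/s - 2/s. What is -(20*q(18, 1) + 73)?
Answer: -817/9 ≈ -90.778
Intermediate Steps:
q(s, C) = 1 - 2/s
-(20*q(18, 1) + 73) = -(20*((-2 + 18)/18) + 73) = -(20*((1/18)*16) + 73) = -(20*(8/9) + 73) = -(160/9 + 73) = -1*817/9 = -817/9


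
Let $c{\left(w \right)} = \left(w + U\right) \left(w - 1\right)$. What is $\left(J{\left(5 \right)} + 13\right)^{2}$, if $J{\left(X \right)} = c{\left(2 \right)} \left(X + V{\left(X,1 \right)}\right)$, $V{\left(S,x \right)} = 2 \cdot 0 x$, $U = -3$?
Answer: $64$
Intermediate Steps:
$V{\left(S,x \right)} = 0$ ($V{\left(S,x \right)} = 0 x = 0$)
$c{\left(w \right)} = \left(-1 + w\right) \left(-3 + w\right)$ ($c{\left(w \right)} = \left(w - 3\right) \left(w - 1\right) = \left(-3 + w\right) \left(-1 + w\right) = \left(-1 + w\right) \left(-3 + w\right)$)
$J{\left(X \right)} = - X$ ($J{\left(X \right)} = \left(3 + 2^{2} - 8\right) \left(X + 0\right) = \left(3 + 4 - 8\right) X = - X$)
$\left(J{\left(5 \right)} + 13\right)^{2} = \left(\left(-1\right) 5 + 13\right)^{2} = \left(-5 + 13\right)^{2} = 8^{2} = 64$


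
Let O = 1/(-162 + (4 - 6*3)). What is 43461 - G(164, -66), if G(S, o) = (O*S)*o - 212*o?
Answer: 58815/2 ≈ 29408.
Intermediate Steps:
O = -1/176 (O = 1/(-162 + (4 - 18)) = 1/(-162 - 14) = 1/(-176) = -1/176 ≈ -0.0056818)
G(S, o) = -212*o - S*o/176 (G(S, o) = (-S/176)*o - 212*o = -S*o/176 - 212*o = -212*o - S*o/176)
43461 - G(164, -66) = 43461 - (-1)*(-66)*(37312 + 164)/176 = 43461 - (-1)*(-66)*37476/176 = 43461 - 1*28107/2 = 43461 - 28107/2 = 58815/2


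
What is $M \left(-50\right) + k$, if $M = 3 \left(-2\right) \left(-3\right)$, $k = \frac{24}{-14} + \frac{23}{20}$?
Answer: $- \frac{126079}{140} \approx -900.56$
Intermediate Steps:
$k = - \frac{79}{140}$ ($k = 24 \left(- \frac{1}{14}\right) + 23 \cdot \frac{1}{20} = - \frac{12}{7} + \frac{23}{20} = - \frac{79}{140} \approx -0.56429$)
$M = 18$ ($M = \left(-6\right) \left(-3\right) = 18$)
$M \left(-50\right) + k = 18 \left(-50\right) - \frac{79}{140} = -900 - \frac{79}{140} = - \frac{126079}{140}$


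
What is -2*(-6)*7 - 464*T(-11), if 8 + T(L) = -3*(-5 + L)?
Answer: -18476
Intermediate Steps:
T(L) = 7 - 3*L (T(L) = -8 - 3*(-5 + L) = -8 + (15 - 3*L) = 7 - 3*L)
-2*(-6)*7 - 464*T(-11) = -2*(-6)*7 - 464*(7 - 3*(-11)) = 12*7 - 464*(7 + 33) = 84 - 464*40 = 84 - 18560 = -18476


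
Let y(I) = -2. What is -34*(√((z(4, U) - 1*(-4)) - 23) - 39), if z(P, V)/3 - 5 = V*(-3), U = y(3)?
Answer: 1326 - 34*√14 ≈ 1198.8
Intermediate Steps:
U = -2
z(P, V) = 15 - 9*V (z(P, V) = 15 + 3*(V*(-3)) = 15 + 3*(-3*V) = 15 - 9*V)
-34*(√((z(4, U) - 1*(-4)) - 23) - 39) = -34*(√(((15 - 9*(-2)) - 1*(-4)) - 23) - 39) = -34*(√(((15 + 18) + 4) - 23) - 39) = -34*(√((33 + 4) - 23) - 39) = -34*(√(37 - 23) - 39) = -34*(√14 - 39) = -34*(-39 + √14) = 1326 - 34*√14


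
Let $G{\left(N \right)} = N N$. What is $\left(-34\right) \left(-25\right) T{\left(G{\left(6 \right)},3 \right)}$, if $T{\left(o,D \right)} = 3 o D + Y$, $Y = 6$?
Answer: $280500$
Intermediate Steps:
$G{\left(N \right)} = N^{2}$
$T{\left(o,D \right)} = 6 + 3 D o$ ($T{\left(o,D \right)} = 3 o D + 6 = 3 D o + 6 = 6 + 3 D o$)
$\left(-34\right) \left(-25\right) T{\left(G{\left(6 \right)},3 \right)} = \left(-34\right) \left(-25\right) \left(6 + 3 \cdot 3 \cdot 6^{2}\right) = 850 \left(6 + 3 \cdot 3 \cdot 36\right) = 850 \left(6 + 324\right) = 850 \cdot 330 = 280500$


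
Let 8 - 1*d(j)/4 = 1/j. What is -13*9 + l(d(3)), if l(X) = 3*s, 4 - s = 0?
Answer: -105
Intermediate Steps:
s = 4 (s = 4 - 1*0 = 4 + 0 = 4)
d(j) = 32 - 4/j
l(X) = 12 (l(X) = 3*4 = 12)
-13*9 + l(d(3)) = -13*9 + 12 = -117 + 12 = -105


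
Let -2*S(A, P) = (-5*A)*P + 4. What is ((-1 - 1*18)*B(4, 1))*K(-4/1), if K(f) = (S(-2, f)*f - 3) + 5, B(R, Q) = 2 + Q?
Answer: 3990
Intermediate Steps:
S(A, P) = -2 + 5*A*P/2 (S(A, P) = -((-5*A)*P + 4)/2 = -(-5*A*P + 4)/2 = -(4 - 5*A*P)/2 = -2 + 5*A*P/2)
K(f) = 2 + f*(-2 - 5*f) (K(f) = ((-2 + (5/2)*(-2)*f)*f - 3) + 5 = ((-2 - 5*f)*f - 3) + 5 = (f*(-2 - 5*f) - 3) + 5 = (-3 + f*(-2 - 5*f)) + 5 = 2 + f*(-2 - 5*f))
((-1 - 1*18)*B(4, 1))*K(-4/1) = ((-1 - 1*18)*(2 + 1))*(2 - (-4/1)*(2 + 5*(-4/1))) = ((-1 - 18)*3)*(2 - (-4*1)*(2 + 5*(-4*1))) = (-19*3)*(2 - 1*(-4)*(2 + 5*(-4))) = -57*(2 - 1*(-4)*(2 - 20)) = -57*(2 - 1*(-4)*(-18)) = -57*(2 - 72) = -57*(-70) = 3990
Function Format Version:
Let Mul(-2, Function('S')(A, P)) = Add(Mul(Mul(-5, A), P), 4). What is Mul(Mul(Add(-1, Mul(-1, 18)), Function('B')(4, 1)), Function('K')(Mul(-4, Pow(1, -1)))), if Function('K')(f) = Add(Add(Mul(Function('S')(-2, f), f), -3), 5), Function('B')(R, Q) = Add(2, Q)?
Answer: 3990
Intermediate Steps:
Function('S')(A, P) = Add(-2, Mul(Rational(5, 2), A, P)) (Function('S')(A, P) = Mul(Rational(-1, 2), Add(Mul(Mul(-5, A), P), 4)) = Mul(Rational(-1, 2), Add(Mul(-5, A, P), 4)) = Mul(Rational(-1, 2), Add(4, Mul(-5, A, P))) = Add(-2, Mul(Rational(5, 2), A, P)))
Function('K')(f) = Add(2, Mul(f, Add(-2, Mul(-5, f)))) (Function('K')(f) = Add(Add(Mul(Add(-2, Mul(Rational(5, 2), -2, f)), f), -3), 5) = Add(Add(Mul(Add(-2, Mul(-5, f)), f), -3), 5) = Add(Add(Mul(f, Add(-2, Mul(-5, f))), -3), 5) = Add(Add(-3, Mul(f, Add(-2, Mul(-5, f)))), 5) = Add(2, Mul(f, Add(-2, Mul(-5, f)))))
Mul(Mul(Add(-1, Mul(-1, 18)), Function('B')(4, 1)), Function('K')(Mul(-4, Pow(1, -1)))) = Mul(Mul(Add(-1, Mul(-1, 18)), Add(2, 1)), Add(2, Mul(-1, Mul(-4, Pow(1, -1)), Add(2, Mul(5, Mul(-4, Pow(1, -1))))))) = Mul(Mul(Add(-1, -18), 3), Add(2, Mul(-1, Mul(-4, 1), Add(2, Mul(5, Mul(-4, 1)))))) = Mul(Mul(-19, 3), Add(2, Mul(-1, -4, Add(2, Mul(5, -4))))) = Mul(-57, Add(2, Mul(-1, -4, Add(2, -20)))) = Mul(-57, Add(2, Mul(-1, -4, -18))) = Mul(-57, Add(2, -72)) = Mul(-57, -70) = 3990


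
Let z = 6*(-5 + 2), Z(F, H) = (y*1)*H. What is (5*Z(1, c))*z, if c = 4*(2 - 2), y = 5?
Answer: 0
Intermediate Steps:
c = 0 (c = 4*0 = 0)
Z(F, H) = 5*H (Z(F, H) = (5*1)*H = 5*H)
z = -18 (z = 6*(-3) = -18)
(5*Z(1, c))*z = (5*(5*0))*(-18) = (5*0)*(-18) = 0*(-18) = 0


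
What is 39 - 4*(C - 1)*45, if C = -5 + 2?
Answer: 759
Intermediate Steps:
C = -3
39 - 4*(C - 1)*45 = 39 - 4*(-3 - 1)*45 = 39 - 4*(-4)*45 = 39 + 16*45 = 39 + 720 = 759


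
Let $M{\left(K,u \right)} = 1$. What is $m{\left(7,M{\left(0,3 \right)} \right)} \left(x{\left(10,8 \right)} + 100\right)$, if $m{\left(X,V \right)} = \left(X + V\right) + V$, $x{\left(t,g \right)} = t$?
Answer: $990$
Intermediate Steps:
$m{\left(X,V \right)} = X + 2 V$ ($m{\left(X,V \right)} = \left(V + X\right) + V = X + 2 V$)
$m{\left(7,M{\left(0,3 \right)} \right)} \left(x{\left(10,8 \right)} + 100\right) = \left(7 + 2 \cdot 1\right) \left(10 + 100\right) = \left(7 + 2\right) 110 = 9 \cdot 110 = 990$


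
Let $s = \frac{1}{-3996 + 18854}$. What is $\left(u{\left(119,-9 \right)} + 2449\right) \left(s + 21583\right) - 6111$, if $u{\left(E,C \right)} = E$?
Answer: $\frac{411707997441}{7429} \approx 5.5419 \cdot 10^{7}$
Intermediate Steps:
$s = \frac{1}{14858} \approx 6.7304 \cdot 10^{-5}$
$\left(u{\left(119,-9 \right)} + 2449\right) \left(s + 21583\right) - 6111 = \left(119 + 2449\right) \left(\frac{1}{14858} + 21583\right) - 6111 = 2568 \cdot \frac{320680215}{14858} - 6111 = \frac{411753396060}{7429} - 6111 = \frac{411707997441}{7429}$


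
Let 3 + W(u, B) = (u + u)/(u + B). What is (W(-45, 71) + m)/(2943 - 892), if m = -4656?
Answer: -60612/26663 ≈ -2.2733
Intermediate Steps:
W(u, B) = -3 + 2*u/(B + u) (W(u, B) = -3 + (u + u)/(u + B) = -3 + (2*u)/(B + u) = -3 + 2*u/(B + u))
(W(-45, 71) + m)/(2943 - 892) = ((-1*(-45) - 3*71)/(71 - 45) - 4656)/(2943 - 892) = ((45 - 213)/26 - 4656)/2051 = ((1/26)*(-168) - 4656)*(1/2051) = (-84/13 - 4656)*(1/2051) = -60612/13*1/2051 = -60612/26663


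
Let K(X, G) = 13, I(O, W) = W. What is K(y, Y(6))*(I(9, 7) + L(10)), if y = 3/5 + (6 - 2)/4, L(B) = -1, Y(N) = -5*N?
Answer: 78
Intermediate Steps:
y = 8/5 (y = 3*(⅕) + 4*(¼) = ⅗ + 1 = 8/5 ≈ 1.6000)
K(y, Y(6))*(I(9, 7) + L(10)) = 13*(7 - 1) = 13*6 = 78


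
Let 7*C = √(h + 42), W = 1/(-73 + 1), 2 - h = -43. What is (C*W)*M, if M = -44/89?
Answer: 11*√87/11214 ≈ 0.0091494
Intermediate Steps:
h = 45 (h = 2 - 1*(-43) = 2 + 43 = 45)
W = -1/72 (W = 1/(-72) = -1/72 ≈ -0.013889)
M = -44/89 (M = -44*1/89 = -44/89 ≈ -0.49438)
C = √87/7 (C = √(45 + 42)/7 = √87/7 ≈ 1.3325)
(C*W)*M = ((√87/7)*(-1/72))*(-44/89) = -√87/504*(-44/89) = 11*√87/11214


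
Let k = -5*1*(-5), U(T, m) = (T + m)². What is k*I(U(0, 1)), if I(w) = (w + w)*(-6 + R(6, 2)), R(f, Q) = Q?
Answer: -200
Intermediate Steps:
I(w) = -8*w (I(w) = (w + w)*(-6 + 2) = (2*w)*(-4) = -8*w)
k = 25 (k = -5*(-5) = 25)
k*I(U(0, 1)) = 25*(-8*(0 + 1)²) = 25*(-8*1²) = 25*(-8*1) = 25*(-8) = -200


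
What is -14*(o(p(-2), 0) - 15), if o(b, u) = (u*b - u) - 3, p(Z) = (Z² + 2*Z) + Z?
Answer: 252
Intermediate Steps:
p(Z) = Z² + 3*Z
o(b, u) = -3 - u + b*u (o(b, u) = (b*u - u) - 3 = (-u + b*u) - 3 = -3 - u + b*u)
-14*(o(p(-2), 0) - 15) = -14*((-3 - 1*0 - 2*(3 - 2)*0) - 15) = -14*((-3 + 0 - 2*1*0) - 15) = -14*((-3 + 0 - 2*0) - 15) = -14*((-3 + 0 + 0) - 15) = -14*(-3 - 15) = -14*(-18) = -1*(-252) = 252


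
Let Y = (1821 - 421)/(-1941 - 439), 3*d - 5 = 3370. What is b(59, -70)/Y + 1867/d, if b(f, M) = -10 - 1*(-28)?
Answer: -32558/1125 ≈ -28.940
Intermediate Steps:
d = 1125 (d = 5/3 + (⅓)*3370 = 5/3 + 3370/3 = 1125)
b(f, M) = 18 (b(f, M) = -10 + 28 = 18)
Y = -10/17 (Y = 1400/(-2380) = 1400*(-1/2380) = -10/17 ≈ -0.58823)
b(59, -70)/Y + 1867/d = 18/(-10/17) + 1867/1125 = 18*(-17/10) + 1867*(1/1125) = -153/5 + 1867/1125 = -32558/1125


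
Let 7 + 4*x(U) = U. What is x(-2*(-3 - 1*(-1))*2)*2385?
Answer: 2385/4 ≈ 596.25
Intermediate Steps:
x(U) = -7/4 + U/4
x(-2*(-3 - 1*(-1))*2)*2385 = (-7/4 + (-2*(-3 - 1*(-1))*2)/4)*2385 = (-7/4 + (-2*(-3 + 1)*2)/4)*2385 = (-7/4 + (-2*(-2)*2)/4)*2385 = (-7/4 + (4*2)/4)*2385 = (-7/4 + (1/4)*8)*2385 = (-7/4 + 2)*2385 = (1/4)*2385 = 2385/4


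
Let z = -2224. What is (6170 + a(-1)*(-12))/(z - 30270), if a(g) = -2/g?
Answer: -439/2321 ≈ -0.18914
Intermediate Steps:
(6170 + a(-1)*(-12))/(z - 30270) = (6170 - 2/(-1)*(-12))/(-2224 - 30270) = (6170 - 2*(-1)*(-12))/(-32494) = (6170 + 2*(-12))*(-1/32494) = (6170 - 24)*(-1/32494) = 6146*(-1/32494) = -439/2321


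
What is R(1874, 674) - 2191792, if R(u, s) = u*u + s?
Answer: 1320758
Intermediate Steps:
R(u, s) = s + u**2 (R(u, s) = u**2 + s = s + u**2)
R(1874, 674) - 2191792 = (674 + 1874**2) - 2191792 = (674 + 3511876) - 2191792 = 3512550 - 2191792 = 1320758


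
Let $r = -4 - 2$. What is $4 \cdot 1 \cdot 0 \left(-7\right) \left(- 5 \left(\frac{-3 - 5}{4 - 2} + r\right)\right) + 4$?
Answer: $4$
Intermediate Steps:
$r = -6$ ($r = -4 - 2 = -6$)
$4 \cdot 1 \cdot 0 \left(-7\right) \left(- 5 \left(\frac{-3 - 5}{4 - 2} + r\right)\right) + 4 = 4 \cdot 1 \cdot 0 \left(-7\right) \left(- 5 \left(\frac{-3 - 5}{4 - 2} - 6\right)\right) + 4 = 4 \cdot 0 \left(-7\right) \left(- 5 \left(\frac{-3 - 5}{2} - 6\right)\right) + 4 = 0 \left(-7\right) \left(- 5 \left(\left(-8\right) \frac{1}{2} - 6\right)\right) + 4 = 0 \left(- 5 \left(-4 - 6\right)\right) + 4 = 0 \left(\left(-5\right) \left(-10\right)\right) + 4 = 0 \cdot 50 + 4 = 0 + 4 = 4$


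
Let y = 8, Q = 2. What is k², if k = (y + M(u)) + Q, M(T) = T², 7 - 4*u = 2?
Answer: 34225/256 ≈ 133.69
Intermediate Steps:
u = 5/4 (u = 7/4 - ¼*2 = 7/4 - ½ = 5/4 ≈ 1.2500)
k = 185/16 (k = (8 + (5/4)²) + 2 = (8 + 25/16) + 2 = 153/16 + 2 = 185/16 ≈ 11.563)
k² = (185/16)² = 34225/256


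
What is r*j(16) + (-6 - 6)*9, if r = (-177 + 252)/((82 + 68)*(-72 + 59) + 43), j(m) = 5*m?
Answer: -211956/1907 ≈ -111.15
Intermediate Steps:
r = -75/1907 (r = 75/(150*(-13) + 43) = 75/(-1950 + 43) = 75/(-1907) = 75*(-1/1907) = -75/1907 ≈ -0.039329)
r*j(16) + (-6 - 6)*9 = -375*16/1907 + (-6 - 6)*9 = -75/1907*80 - 12*9 = -6000/1907 - 108 = -211956/1907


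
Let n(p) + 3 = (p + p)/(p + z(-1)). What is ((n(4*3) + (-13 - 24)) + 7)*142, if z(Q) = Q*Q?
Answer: -57510/13 ≈ -4423.8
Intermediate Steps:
z(Q) = Q²
n(p) = -3 + 2*p/(1 + p) (n(p) = -3 + (p + p)/(p + (-1)²) = -3 + (2*p)/(p + 1) = -3 + (2*p)/(1 + p) = -3 + 2*p/(1 + p))
((n(4*3) + (-13 - 24)) + 7)*142 = (((-3 - 4*3)/(1 + 4*3) + (-13 - 24)) + 7)*142 = (((-3 - 1*12)/(1 + 12) - 37) + 7)*142 = (((-3 - 12)/13 - 37) + 7)*142 = (((1/13)*(-15) - 37) + 7)*142 = ((-15/13 - 37) + 7)*142 = (-496/13 + 7)*142 = -405/13*142 = -57510/13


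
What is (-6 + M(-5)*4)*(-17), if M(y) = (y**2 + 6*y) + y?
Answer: 782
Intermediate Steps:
M(y) = y**2 + 7*y
(-6 + M(-5)*4)*(-17) = (-6 - 5*(7 - 5)*4)*(-17) = (-6 - 5*2*4)*(-17) = (-6 - 10*4)*(-17) = (-6 - 40)*(-17) = -46*(-17) = 782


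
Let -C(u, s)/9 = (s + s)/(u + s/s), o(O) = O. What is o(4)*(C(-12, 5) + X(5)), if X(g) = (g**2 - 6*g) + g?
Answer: 360/11 ≈ 32.727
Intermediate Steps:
X(g) = g**2 - 5*g
C(u, s) = -18*s/(1 + u) (C(u, s) = -9*(s + s)/(u + s/s) = -9*2*s/(u + 1) = -9*2*s/(1 + u) = -18*s/(1 + u))
o(4)*(C(-12, 5) + X(5)) = 4*(-18*5/(1 - 12) + 5*(-5 + 5)) = 4*(-18*5/(-11) + 5*0) = 4*(-18*5*(-1/11) + 0) = 4*(90/11 + 0) = 4*(90/11) = 360/11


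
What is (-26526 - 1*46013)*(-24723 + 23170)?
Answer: 112653067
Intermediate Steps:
(-26526 - 1*46013)*(-24723 + 23170) = (-26526 - 46013)*(-1553) = -72539*(-1553) = 112653067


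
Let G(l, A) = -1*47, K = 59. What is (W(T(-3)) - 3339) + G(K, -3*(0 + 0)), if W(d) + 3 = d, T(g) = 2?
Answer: -3387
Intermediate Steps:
W(d) = -3 + d
G(l, A) = -47
(W(T(-3)) - 3339) + G(K, -3*(0 + 0)) = ((-3 + 2) - 3339) - 47 = (-1 - 3339) - 47 = -3340 - 47 = -3387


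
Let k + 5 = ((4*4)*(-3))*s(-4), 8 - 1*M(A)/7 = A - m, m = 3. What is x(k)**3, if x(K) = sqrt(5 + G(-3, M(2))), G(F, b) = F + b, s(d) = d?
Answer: 65*sqrt(65) ≈ 524.05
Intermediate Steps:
M(A) = 77 - 7*A (M(A) = 56 - 7*(A - 1*3) = 56 - 7*(A - 3) = 56 - 7*(-3 + A) = 56 + (21 - 7*A) = 77 - 7*A)
k = 187 (k = -5 + ((4*4)*(-3))*(-4) = -5 + (16*(-3))*(-4) = -5 - 48*(-4) = -5 + 192 = 187)
x(K) = sqrt(65) (x(K) = sqrt(5 + (-3 + (77 - 7*2))) = sqrt(5 + (-3 + (77 - 14))) = sqrt(5 + (-3 + 63)) = sqrt(5 + 60) = sqrt(65))
x(k)**3 = (sqrt(65))**3 = 65*sqrt(65)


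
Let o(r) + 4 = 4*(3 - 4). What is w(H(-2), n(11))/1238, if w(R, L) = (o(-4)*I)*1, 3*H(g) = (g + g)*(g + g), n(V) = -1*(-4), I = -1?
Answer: 4/619 ≈ 0.0064620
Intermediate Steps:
n(V) = 4
H(g) = 4*g**2/3 (H(g) = ((g + g)*(g + g))/3 = ((2*g)*(2*g))/3 = (4*g**2)/3 = 4*g**2/3)
o(r) = -8 (o(r) = -4 + 4*(3 - 4) = -4 + 4*(-1) = -4 - 4 = -8)
w(R, L) = 8 (w(R, L) = -8*(-1)*1 = 8*1 = 8)
w(H(-2), n(11))/1238 = 8/1238 = 8*(1/1238) = 4/619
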